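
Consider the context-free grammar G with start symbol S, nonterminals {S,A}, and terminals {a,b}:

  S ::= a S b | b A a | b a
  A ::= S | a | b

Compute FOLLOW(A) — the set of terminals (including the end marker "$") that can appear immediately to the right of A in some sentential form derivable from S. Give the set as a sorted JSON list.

Compute FIRST by fixpoint:
round 1:
  A via A→a: +{a}
  A via A→b: +{b}
  S via S→a S b: +{a}
  S via S→b A a: +{b}
  FIRST(S)={a,b}  FIRST(A)={a,b}
round 2: — fixpoint
  FIRST(S)={a,b}  FIRST(A)={a,b}

Compute FOLLOW by fixpoint:
initialize: $ ∈ FOLLOW(S)
iter 1:
  S→a S b: FOLLOW(S) ⊇ FIRST(b) = {b}; new: +{b}
  S→b A a: FOLLOW(A) ⊇ FIRST(a) = {a}; new: +{a}
  FOLLOW[S]={$,b}  FOLLOW[A]={a}
iter 2:
  A→S: FOLLOW(S) ⊇ FOLLOW(A) ⊇ {a}; new: +{a}
  FOLLOW[S]={$,a,b}  FOLLOW[A]={a}
iter 3: — fixpoint
  FOLLOW[S]={$,a,b}  FOLLOW[A]={a}

FOLLOW(A) = ["a"]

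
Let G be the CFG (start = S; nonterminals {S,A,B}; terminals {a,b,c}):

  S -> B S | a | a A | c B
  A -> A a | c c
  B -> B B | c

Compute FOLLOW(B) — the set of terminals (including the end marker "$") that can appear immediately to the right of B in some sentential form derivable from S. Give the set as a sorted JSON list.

FIRST iteration:
[1]
  A via A→c c: +{c}
  B via B→c: +{c}
  S via S→B S: +{c}
  S via S→a: +{a}
  S: {a,c}  A: {c}  B: {c}
[2] (no change)
  S: {a,c}  A: {c}  B: {c}

Compute FOLLOW by fixpoint:
FOLLOW(S) := {$}
iter 1:
  A→A a: FOLLOW(A) ⊇ FIRST(a) = {a}; new: +{a}
  B→B B: FOLLOW(B) ⊇ FIRST(B) = {c}; new: +{c}
  S→B S: FOLLOW(B) ⊇ FIRST(S) = {a,c}; new: +{a}
  S→a A: FOLLOW(A) ⊇ FOLLOW(S) ⊇ {$}; new: +{$}
  S→c B: FOLLOW(B) ⊇ FOLLOW(S) ⊇ {$}; new: +{$}
  S: {$}  A: {$,a}  B: {$,a,c}
iter 2: — fixpoint
  S: {$}  A: {$,a}  B: {$,a,c}

FOLLOW(B) = ["$", "a", "c"]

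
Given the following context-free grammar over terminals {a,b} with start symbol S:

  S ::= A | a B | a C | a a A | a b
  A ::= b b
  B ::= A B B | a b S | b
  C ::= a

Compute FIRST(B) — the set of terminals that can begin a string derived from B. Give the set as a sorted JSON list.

FIRST iteration:
iter 1:
  A via A→b b: +{b}
  B via B→A B B: +{b}
  B via B→a b S: +{a}
  C via C→a: +{a}
  S via S→A: +{b}
  S via S→a B: +{a}
  S: {a,b}  A: {b}  B: {a,b}  C: {a}
iter 2: done
  S: {a,b}  A: {b}  B: {a,b}  C: {a}

FIRST(B) = ["a", "b"]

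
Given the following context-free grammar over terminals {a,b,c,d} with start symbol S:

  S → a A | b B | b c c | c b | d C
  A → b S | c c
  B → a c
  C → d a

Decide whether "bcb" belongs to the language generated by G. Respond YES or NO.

Convert to CNF:
  S -> T0 B | T0 X4 | T1 T0 | T2 A | T3 C
  A -> T0 S | T1 T1
  B -> T2 T1
  C -> T3 T2
  T0 -> b
  T1 -> c
  T2 -> a
  T3 -> d
  X4 -> T1 T1

CYK table (by increasing span):
  [0..0]={T0}  "b"  orig:{}
  [1..1]={T1}  "c"  orig:{}
  [2..2]={T0}  "b"  orig:{}
  [0..1]=∅  "bc"
  [1..2]={S}  "cb"
  [0..2]={A}  "bcb"

S ∉ T[0,2] ⇒ NO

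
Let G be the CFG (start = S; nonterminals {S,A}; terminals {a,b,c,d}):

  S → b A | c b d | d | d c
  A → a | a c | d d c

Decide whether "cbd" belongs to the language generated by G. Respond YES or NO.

Convert to CNF:
  S -> T1 X5 | T2 T1 | T3 A | d
  A -> T0 T1 | T2 X4 | a
  T0 -> a
  T1 -> c
  T2 -> d
  T3 -> b
  X4 -> T2 T1
  X5 -> T3 T2

CYK table (by increasing span):
  [0..0]={T1}  "c"  orig:{}
  [1..1]={T3}  "b"  orig:{}
  [2..2]={S,T2}  "d"  orig:{S}
  [0..1]=∅  "cb"
  [1..2]={X5}  "bd"  orig:{}
  [0..2]={S}  "cbd"

S ∈ T[0,2] ⇒ YES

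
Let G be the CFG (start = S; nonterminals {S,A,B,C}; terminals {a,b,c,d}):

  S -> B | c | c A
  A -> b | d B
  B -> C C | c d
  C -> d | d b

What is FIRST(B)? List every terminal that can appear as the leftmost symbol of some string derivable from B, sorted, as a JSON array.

FIRST iteration:
pass 1:
  A via A→b: +{b}
  A via A→d B: +{d}
  B via B→c d: +{c}
  C via C→d: +{d}
  S via S→B: +{c}
  FIRST[S]={c}  FIRST[A]={b,d}  FIRST[B]={c}  FIRST[C]={d}
pass 2:
  B via B→C C: +{d}
  S via S→B: +{d}
  FIRST[S]={c,d}  FIRST[A]={b,d}  FIRST[B]={c,d}  FIRST[C]={d}
pass 3: done
  FIRST[S]={c,d}  FIRST[A]={b,d}  FIRST[B]={c,d}  FIRST[C]={d}

FIRST(B) = ["c", "d"]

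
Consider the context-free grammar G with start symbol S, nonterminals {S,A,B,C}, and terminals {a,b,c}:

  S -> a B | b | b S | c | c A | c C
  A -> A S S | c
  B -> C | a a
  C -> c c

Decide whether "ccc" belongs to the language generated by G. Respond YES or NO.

Convert to CNF:
  S -> T0 B | T1 A | T1 C | T2 S | b | c
  A -> A X3 | c
  B -> T0 T0 | T1 T1
  C -> T1 T1
  T0 -> a
  T1 -> c
  T2 -> b
  X3 -> S S

Fill CYK table bottom-up:
  T[0,0] 'c' = {A,S,T1}  orig:{A,S}
  T[1,1] 'c' = {A,S,T1}  orig:{A,S}
  T[2,2] 'c' = {A,S,T1}  orig:{A,S}
  T[0,1] 'cc' = {B,C,S,X3}  orig:{B,C,S}
  T[1,2] 'cc' = {B,C,S,X3}  orig:{B,C,S}
  T[0,2] 'ccc' = {A,S,X3}  orig:{A,S}

S ∈ T[0,2] ⇒ YES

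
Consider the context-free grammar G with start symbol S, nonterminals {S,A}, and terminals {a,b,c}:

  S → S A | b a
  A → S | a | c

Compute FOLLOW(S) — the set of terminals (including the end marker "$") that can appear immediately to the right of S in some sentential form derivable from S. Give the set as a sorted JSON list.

FIRST sets, iterate to fixpoint:
round 1:
  A via A→a: +{a}
  A via A→c: +{c}
  S via S→b a: +{b}
  FIRST(S)={b}  FIRST(A)={a,c}
round 2:
  A via A→S: +{b}
  FIRST(S)={b}  FIRST(A)={a,b,c}
round 3: (stable)
  FIRST(S)={b}  FIRST(A)={a,b,c}

Compute FOLLOW by fixpoint:
FOLLOW(S) := {$}
[1]
  S→S A: FOLLOW(S) ⊇ FIRST(A) = {a,b,c}; new: +{a,b,c}
  S→S A: FOLLOW(A) ⊇ FOLLOW(S) ⊇ {$,a,b,c}; new: +{$,a,b,c}
  S: {$,a,b,c}  A: {$,a,b,c}
[2] — fixpoint
  S: {$,a,b,c}  A: {$,a,b,c}

FOLLOW(S) = ["$", "a", "b", "c"]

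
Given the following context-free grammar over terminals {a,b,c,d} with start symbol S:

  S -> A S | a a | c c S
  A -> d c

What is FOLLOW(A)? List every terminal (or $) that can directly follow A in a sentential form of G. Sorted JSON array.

FIRST sets, iterate to fixpoint:
iter 1:
  A via A→d c: +{d}
  S via S→A S: +{d}
  S via S→a a: +{a}
  S via S→c c S: +{c}
  FIRST[S]={a,c,d}  FIRST[A]={d}
iter 2: (no change)
  FIRST[S]={a,c,d}  FIRST[A]={d}

FOLLOW sets:
FOLLOW(S) := {$}
round 1:
  S→A S: FOLLOW(A) ⊇ FIRST(S) = {a,c,d}; new: +{a,c,d}
  FOLLOW[S]={$}  FOLLOW[A]={a,c,d}
round 2: done
  FOLLOW[S]={$}  FOLLOW[A]={a,c,d}

FOLLOW(A) = ["a", "c", "d"]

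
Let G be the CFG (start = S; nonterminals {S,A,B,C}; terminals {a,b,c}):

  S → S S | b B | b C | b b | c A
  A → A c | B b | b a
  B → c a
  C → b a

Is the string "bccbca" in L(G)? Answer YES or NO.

Convert to CNF:
  S -> S S | T0 A | T1 B | T1 C | T1 T1
  A -> A T0 | B T1 | T1 T2
  B -> T0 T2
  C -> T1 T2
  T0 -> c
  T1 -> b
  T2 -> a

CYK fill:
  [0..0]={T1}  "b"  orig:{}
  [1..1]={T0}  "c"  orig:{}
  [2..2]={T0}  "c"  orig:{}
  [3..3]={T1}  "b"  orig:{}
  [4..4]={T0}  "c"  orig:{}
  [5..5]={T2}  "a"  orig:{}
  [0..1]=∅  "bc"
  [1..2]=∅  "cc"
  [2..3]=∅  "cb"
  [3..4]=∅  "bc"
  [4..5]={B}  "ca"
  [0..2]=∅  "bcc"
  [1..3]=∅  "ccb"
  [2..4]=∅  "cbc"
  [3..5]={S}  "bca"
  [0..3]=∅  "bccb"
  [1..4]=∅  "ccbc"
  [2..5]=∅  "cbca"
  [0..4]=∅  "bccbc"
  [1..5]=∅  "ccbca"
  [0..5]=∅  "bccbca"

S ∉ T[0,5] ⇒ NO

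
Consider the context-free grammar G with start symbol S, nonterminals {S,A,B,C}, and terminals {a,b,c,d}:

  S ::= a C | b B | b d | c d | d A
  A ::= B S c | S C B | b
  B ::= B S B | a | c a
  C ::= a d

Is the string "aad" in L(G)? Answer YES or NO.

CNF form of G:
  S -> T0 T2 | T1 C | T2 A | T3 B | T3 T2
  A -> B X4 | S X5 | b
  B -> B X6 | T0 T1 | a
  C -> T1 T2
  T0 -> c
  T1 -> a
  T2 -> d
  T3 -> b
  X4 -> S T0
  X5 -> C B
  X6 -> S B

Fill CYK table bottom-up:
  T[0,0] 'a' = {B,T1}  orig:{B}
  T[1,1] 'a' = {B,T1}  orig:{B}
  T[2,2] 'd' = {T2}  orig:{}
  T[0,1] 'aa' = ∅
  T[1,2] 'ad' = {C}
  T[0,2] 'aad' = {S}

S ∈ T[0,2] ⇒ YES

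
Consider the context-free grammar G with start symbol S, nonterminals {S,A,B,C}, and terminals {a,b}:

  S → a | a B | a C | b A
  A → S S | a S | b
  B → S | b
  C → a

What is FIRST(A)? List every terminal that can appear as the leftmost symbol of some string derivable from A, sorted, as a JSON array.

FIRST iteration:
pass 1:
  A via A→a S: +{a}
  A via A→b: +{b}
  B via B→b: +{b}
  C via C→a: +{a}
  S via S→a: +{a}
  S via S→b A: +{b}
  S: {a,b}  A: {a,b}  B: {b}  C: {a}
pass 2:
  B via B→S: +{a}
  S: {a,b}  A: {a,b}  B: {a,b}  C: {a}
pass 3: done
  S: {a,b}  A: {a,b}  B: {a,b}  C: {a}

FIRST(A) = ["a", "b"]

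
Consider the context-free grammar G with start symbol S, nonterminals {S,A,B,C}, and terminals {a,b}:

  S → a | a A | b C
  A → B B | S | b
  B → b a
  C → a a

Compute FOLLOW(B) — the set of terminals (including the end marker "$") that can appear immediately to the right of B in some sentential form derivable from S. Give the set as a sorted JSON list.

FIRST sets, iterate to fixpoint:
pass 1:
  A via A→b: +{b}
  B via B→b a: +{b}
  C via C→a a: +{a}
  S via S→a: +{a}
  S via S→b C: +{b}
  FIRST(S)={a,b}  FIRST(A)={b}  FIRST(B)={b}  FIRST(C)={a}
pass 2:
  A via A→S: +{a}
  FIRST(S)={a,b}  FIRST(A)={a,b}  FIRST(B)={b}  FIRST(C)={a}
pass 3: (no change)
  FIRST(S)={a,b}  FIRST(A)={a,b}  FIRST(B)={b}  FIRST(C)={a}

Compute FOLLOW by fixpoint:
seed FOLLOW(S) with $
round 1:
  A→B B: FOLLOW(B) ⊇ FIRST(B) = {b}; new: +{b}
  S→a A: FOLLOW(A) ⊇ FOLLOW(S) ⊇ {$}; new: +{$}
  S→b C: FOLLOW(C) ⊇ FOLLOW(S) ⊇ {$}; new: +{$}
  S: {$}  A: {$}  B: {b}  C: {$}
round 2:
  A→B B: FOLLOW(B) ⊇ FOLLOW(A) ⊇ {$}; new: +{$}
  S: {$}  A: {$}  B: {$,b}  C: {$}
round 3: (stable)
  S: {$}  A: {$}  B: {$,b}  C: {$}

FOLLOW(B) = ["$", "b"]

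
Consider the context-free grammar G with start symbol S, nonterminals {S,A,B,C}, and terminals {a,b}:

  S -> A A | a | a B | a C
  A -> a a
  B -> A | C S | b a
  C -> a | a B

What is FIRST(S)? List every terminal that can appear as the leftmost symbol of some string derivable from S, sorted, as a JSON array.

Compute FIRST by fixpoint:
pass 1:
  A via A→a a: +{a}
  B via B→A: +{a}
  B via B→b a: +{b}
  C via C→a: +{a}
  S via S→A A: +{a}
  FIRST[S]={a}  FIRST[A]={a}  FIRST[B]={a,b}  FIRST[C]={a}
pass 2: (stable)
  FIRST[S]={a}  FIRST[A]={a}  FIRST[B]={a,b}  FIRST[C]={a}

FIRST(S) = ["a"]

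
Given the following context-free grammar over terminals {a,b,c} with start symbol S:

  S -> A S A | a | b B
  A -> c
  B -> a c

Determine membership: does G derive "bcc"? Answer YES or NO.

CNF form of G:
  S -> A X3 | T2 B | a
  A -> c
  B -> T0 T1
  T0 -> a
  T1 -> c
  T2 -> b
  X3 -> S A

CYK fill:
  cell(0,0) b: {T2}  orig:{}
  cell(1,1) c: {A,T1}  orig:{A}
  cell(2,2) c: {A,T1}  orig:{A}
  cell(0,1) bc: ∅
  cell(1,2) cc: ∅
  cell(0,2) bcc: ∅

S ∉ T[0,2] ⇒ NO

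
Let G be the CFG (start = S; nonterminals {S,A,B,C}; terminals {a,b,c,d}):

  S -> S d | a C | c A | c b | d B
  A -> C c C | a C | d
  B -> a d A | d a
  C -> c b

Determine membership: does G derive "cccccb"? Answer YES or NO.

CNF form of G:
  S -> S T2 | T0 A | T0 T3 | T1 C | T2 B
  A -> C X4 | T1 C | d
  B -> T1 X5 | T2 T1
  C -> T0 T3
  T0 -> c
  T1 -> a
  T2 -> d
  T3 -> b
  X4 -> T0 C
  X5 -> T2 A

Fill CYK table bottom-up:
  cell(0,0) c: {T0}  orig:{}
  cell(1,1) c: {T0}  orig:{}
  cell(2,2) c: {T0}  orig:{}
  cell(3,3) c: {T0}  orig:{}
  cell(4,4) c: {T0}  orig:{}
  cell(5,5) b: {T3}  orig:{}
  cell(0,1) cc: ∅
  cell(1,2) cc: ∅
  cell(2,3) cc: ∅
  cell(3,4) cc: ∅
  cell(4,5) cb: {C,S}
  cell(0,2) ccc: ∅
  cell(1,3) ccc: ∅
  cell(2,4) ccc: ∅
  cell(3,5) ccb: {X4}  orig:{}
  cell(0,3) cccc: ∅
  cell(1,4) cccc: ∅
  cell(2,5) cccb: ∅
  cell(0,4) ccccc: ∅
  cell(1,5) ccccb: ∅
  cell(0,5) cccccb: ∅

S ∉ T[0,5] ⇒ NO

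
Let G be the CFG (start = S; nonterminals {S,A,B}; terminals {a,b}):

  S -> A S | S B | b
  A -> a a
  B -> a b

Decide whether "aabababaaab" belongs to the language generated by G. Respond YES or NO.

CNF form of G:
  S -> A S | S B | b
  A -> T0 T0
  B -> T0 T1
  T0 -> a
  T1 -> b

CYK fill:
  T[0,0] 'a' = {T0}  orig:{}
  T[1,1] 'a' = {T0}  orig:{}
  T[2,2] 'b' = {S,T1}  orig:{S}
  T[3,3] 'a' = {T0}  orig:{}
  T[4,4] 'b' = {S,T1}  orig:{S}
  T[5,5] 'a' = {T0}  orig:{}
  T[6,6] 'b' = {S,T1}  orig:{S}
  T[7,7] 'a' = {T0}  orig:{}
  T[8,8] 'a' = {T0}  orig:{}
  T[9,9] 'a' = {T0}  orig:{}
  T[10,10] 'b' = {S,T1}  orig:{S}
  T[0,1] 'aa' = {A}
  T[1,2] 'ab' = {B}
  T[2,3] 'ba' = ∅
  T[3,4] 'ab' = {B}
  T[4,5] 'ba' = ∅
  T[5,6] 'ab' = {B}
  T[6,7] 'ba' = ∅
  T[7,8] 'aa' = {A}
  T[8,9] 'aa' = {A}
  T[9,10] 'ab' = {B}
  T[0,2] 'aab' = {S}
  T[1,3] 'aba' = ∅
  T[2,4] 'bab' = {S}
  T[3,5] 'aba' = ∅
  T[4,6] 'bab' = {S}
  T[5,7] 'aba' = ∅
  T[6,8] 'baa' = ∅
  T[7,9] 'aaa' = ∅
  T[8,10] 'aab' = {S}
  T[0,3] 'aaba' = ∅
  T[1,4] 'abab' = ∅
  T[2,5] 'baba' = ∅
  T[3,6] 'abab' = ∅
  T[4,7] 'baba' = ∅
  T[5,8] 'abaa' = ∅
  T[6,9] 'baaa' = ∅
  T[7,10] 'aaab' = ∅
  T[0,4] 'aabab' = {S}
  T[1,5] 'ababa' = ∅
  T[2,6] 'babab' = {S}
  T[3,7] 'ababa' = ∅
  T[4,8] 'babaa' = ∅
  T[5,9] 'abaaa' = ∅
  T[6,10] 'baaab' = ∅
  T[0,5] 'aababa' = ∅
  T[1,6] 'ababab' = ∅
  T[2,7] 'bababa' = ∅
  T[3,8] 'ababaa' = ∅
  T[4,9] 'babaaa' = ∅
  T[5,10] 'abaaab' = ∅
  T[0,6] 'aababab' = {S}
  T[1,7] 'abababa' = ∅
  T[2,8] 'bababaa' = ∅
  T[3,9] 'ababaaa' = ∅
  T[4,10] 'babaaab' = ∅
  T[0,7] 'aabababa' = ∅
  T[1,8] 'abababaa' = ∅
  T[2,9] 'bababaaa' = ∅
  T[3,10] 'ababaaab' = ∅
  T[0,8] 'aabababaa' = ∅
  T[1,9] 'abababaaa' = ∅
  T[2,10] 'bababaaab' = ∅
  T[0,9] 'aabababaaa' = ∅
  T[1,10] 'abababaaab' = ∅
  T[0,10] 'aabababaaab' = ∅

S ∉ T[0,10] ⇒ NO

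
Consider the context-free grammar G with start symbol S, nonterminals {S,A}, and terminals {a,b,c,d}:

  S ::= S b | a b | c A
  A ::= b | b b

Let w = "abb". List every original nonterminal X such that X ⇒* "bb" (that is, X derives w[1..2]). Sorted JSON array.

Convert to CNF:
  S -> S T0 | T1 T0 | T2 A
  A -> T0 T0 | b
  T0 -> b
  T1 -> a
  T2 -> c

CYK table (by increasing span) (cells [i..j] with 1 ≤ i ≤ j ≤ 2 only):
  [1..1]={A,T0}  "b"  orig:{A}
  [2..2]={A,T0}  "b"  orig:{A}
  [1..2]={A}  "bb"

Original NTs in T[1,2] deriving "bb": ["A"]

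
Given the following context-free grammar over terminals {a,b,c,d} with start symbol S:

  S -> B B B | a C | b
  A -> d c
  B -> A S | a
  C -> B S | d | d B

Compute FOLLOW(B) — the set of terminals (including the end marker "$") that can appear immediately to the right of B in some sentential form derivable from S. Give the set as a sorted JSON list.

FIRST iteration:
iter 1:
  A via A→d c: +{d}
  B via B→A S: +{d}
  B via B→a: +{a}
  C via C→B S: +{a,d}
  S via S→B B B: +{a,d}
  S via S→b: +{b}
  FIRST(S)={a,b,d}  FIRST(A)={d}  FIRST(B)={a,d}  FIRST(C)={a,d}
iter 2: — fixpoint
  FIRST(S)={a,b,d}  FIRST(A)={d}  FIRST(B)={a,d}  FIRST(C)={a,d}

FOLLOW iteration:
seed FOLLOW(S) with $
round 1:
  B→A S: FOLLOW(A) ⊇ FIRST(S) = {a,b,d}; new: +{a,b,d}
  C→B S: FOLLOW(B) ⊇ FIRST(S) = {a,b,d}; new: +{a,b,d}
  S→B B B: FOLLOW(B) ⊇ FOLLOW(S) ⊇ {$}; new: +{$}
  S→a C: FOLLOW(C) ⊇ FOLLOW(S) ⊇ {$}; new: +{$}
  S: {$}  A: {a,b,d}  B: {$,a,b,d}  C: {$}
round 2:
  B→A S: FOLLOW(S) ⊇ FOLLOW(B) ⊇ {$,a,b,d}; new: +{a,b,d}
  S→a C: FOLLOW(C) ⊇ FOLLOW(S) ⊇ {$,a,b,d}; new: +{a,b,d}
  S: {$,a,b,d}  A: {a,b,d}  B: {$,a,b,d}  C: {$,a,b,d}
round 3: — fixpoint
  S: {$,a,b,d}  A: {a,b,d}  B: {$,a,b,d}  C: {$,a,b,d}

FOLLOW(B) = ["$", "a", "b", "d"]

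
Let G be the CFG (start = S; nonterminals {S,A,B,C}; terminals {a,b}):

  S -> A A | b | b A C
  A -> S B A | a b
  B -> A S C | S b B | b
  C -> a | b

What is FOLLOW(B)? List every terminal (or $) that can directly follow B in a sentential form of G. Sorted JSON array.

FIRST iteration:
[1]
  A via A→a b: +{a}
  B via B→A S C: +{a}
  B via B→b: +{b}
  C via C→a: +{a}
  C via C→b: +{b}
  S via S→A A: +{a}
  S via S→b: +{b}
  S: {a,b}  A: {a}  B: {a,b}  C: {a,b}
[2]
  A via A→S B A: +{b}
  S: {a,b}  A: {a,b}  B: {a,b}  C: {a,b}
[3] — fixpoint
  S: {a,b}  A: {a,b}  B: {a,b}  C: {a,b}

FOLLOW sets:
seed FOLLOW(S) with $
pass 1:
  A→S B A: FOLLOW(S) ⊇ FIRST(B) = {a,b}; new: +{a,b}
  A→S B A: FOLLOW(B) ⊇ FIRST(A) = {a,b}; new: +{a,b}
  B→A S C: FOLLOW(A) ⊇ FIRST(S) = {a,b}; new: +{a,b}
  B→A S C: FOLLOW(C) ⊇ FOLLOW(B) ⊇ {a,b}; new: +{a,b}
  S→A A: FOLLOW(A) ⊇ FOLLOW(S) ⊇ {$,a,b}; new: +{$}
  S→b A C: FOLLOW(C) ⊇ FOLLOW(S) ⊇ {$,a,b}; new: +{$}
  FOLLOW(S)={$,a,b}  FOLLOW(A)={$,a,b}  FOLLOW(B)={a,b}  FOLLOW(C)={$,a,b}
pass 2: — fixpoint
  FOLLOW(S)={$,a,b}  FOLLOW(A)={$,a,b}  FOLLOW(B)={a,b}  FOLLOW(C)={$,a,b}

FOLLOW(B) = ["a", "b"]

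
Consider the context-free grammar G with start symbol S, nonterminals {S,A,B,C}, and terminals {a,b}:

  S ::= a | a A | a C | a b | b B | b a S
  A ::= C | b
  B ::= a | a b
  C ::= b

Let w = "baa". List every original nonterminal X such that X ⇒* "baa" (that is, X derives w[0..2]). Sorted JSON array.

Convert to CNF:
  S -> T0 A | T0 C | T0 T1 | T1 B | T1 X2 | a
  A -> b
  B -> T0 T1 | a
  C -> b
  T0 -> a
  T1 -> b
  X2 -> T0 S

CYK fill, restricted to cells inside w[0..2]:
  [0..0]={A,C,T1}  "b"  orig:{A,C}
  [1..1]={B,S,T0}  "a"  orig:{B,S}
  [2..2]={B,S,T0}  "a"  orig:{B,S}
  [0..1]={S}  "ba"
  [1..2]={X2}  "aa"  orig:{}
  [0..2]={S}  "baa"

Original NTs in T[0,2] deriving "baa": ["S"]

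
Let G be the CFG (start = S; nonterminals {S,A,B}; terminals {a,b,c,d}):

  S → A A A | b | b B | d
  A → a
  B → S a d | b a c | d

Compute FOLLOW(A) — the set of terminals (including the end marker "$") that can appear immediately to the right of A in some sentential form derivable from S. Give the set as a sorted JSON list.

FIRST sets, iterate to fixpoint:
iter 1:
  A via A→a: +{a}
  B via B→b a c: +{b}
  B via B→d: +{d}
  S via S→A A A: +{a}
  S via S→b: +{b}
  S via S→d: +{d}
  FIRST(S)={a,b,d}  FIRST(A)={a}  FIRST(B)={b,d}
iter 2:
  B via B→S a d: +{a}
  FIRST(S)={a,b,d}  FIRST(A)={a}  FIRST(B)={a,b,d}
iter 3: done
  FIRST(S)={a,b,d}  FIRST(A)={a}  FIRST(B)={a,b,d}

FOLLOW sets:
initialize: $ ∈ FOLLOW(S)
pass 1:
  B→S a d: FOLLOW(S) ⊇ FIRST(a) = {a}; new: +{a}
  S→A A A: FOLLOW(A) ⊇ FIRST(A) = {a}; new: +{a}
  S→A A A: FOLLOW(A) ⊇ FOLLOW(S) ⊇ {$,a}; new: +{$}
  S→b B: FOLLOW(B) ⊇ FOLLOW(S) ⊇ {$,a}; new: +{$,a}
  FOLLOW(S)={$,a}  FOLLOW(A)={$,a}  FOLLOW(B)={$,a}
pass 2: — fixpoint
  FOLLOW(S)={$,a}  FOLLOW(A)={$,a}  FOLLOW(B)={$,a}

FOLLOW(A) = ["$", "a"]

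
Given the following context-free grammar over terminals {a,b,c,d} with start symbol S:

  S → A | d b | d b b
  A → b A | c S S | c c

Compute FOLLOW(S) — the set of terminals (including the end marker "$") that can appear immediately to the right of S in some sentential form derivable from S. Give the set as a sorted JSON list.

FIRST iteration:
iter 1:
  A via A→b A: +{b}
  A via A→c S S: +{c}
  S via S→A: +{b,c}
  S via S→d b: +{d}
  S: {b,c,d}  A: {b,c}
iter 2: (stable)
  S: {b,c,d}  A: {b,c}

Compute FOLLOW by fixpoint:
initialize: $ ∈ FOLLOW(S)
pass 1:
  A→c S S: FOLLOW(S) ⊇ FIRST(S) = {b,c,d}; new: +{b,c,d}
  S→A: FOLLOW(A) ⊇ FOLLOW(S) ⊇ {$,b,c,d}; new: +{$,b,c,d}
  S: {$,b,c,d}  A: {$,b,c,d}
pass 2: done
  S: {$,b,c,d}  A: {$,b,c,d}

FOLLOW(S) = ["$", "b", "c", "d"]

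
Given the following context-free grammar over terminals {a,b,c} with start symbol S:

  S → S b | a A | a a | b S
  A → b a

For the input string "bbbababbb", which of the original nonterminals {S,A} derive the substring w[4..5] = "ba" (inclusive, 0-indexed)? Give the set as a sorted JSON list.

CNF form of G:
  S -> S T0 | T0 S | T1 A | T1 T1
  A -> T0 T1
  T0 -> b
  T1 -> a

Fill CYK table bottom-up, restricted to cells inside w[4..5]:
  T[4,4] 'b' = {T0}  orig:{}
  T[5,5] 'a' = {T1}  orig:{}
  T[4,5] 'ba' = {A}

Original NTs in T[4,5] deriving "ba": ["A"]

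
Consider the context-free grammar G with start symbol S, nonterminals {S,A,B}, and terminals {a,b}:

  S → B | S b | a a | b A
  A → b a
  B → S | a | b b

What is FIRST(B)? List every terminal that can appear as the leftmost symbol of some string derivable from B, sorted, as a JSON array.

Compute FIRST by fixpoint:
round 1:
  A via A→b a: +{b}
  B via B→a: +{a}
  B via B→b b: +{b}
  S via S→B: +{a,b}
  FIRST(S)={a,b}  FIRST(A)={b}  FIRST(B)={a,b}
round 2: (no change)
  FIRST(S)={a,b}  FIRST(A)={b}  FIRST(B)={a,b}

FIRST(B) = ["a", "b"]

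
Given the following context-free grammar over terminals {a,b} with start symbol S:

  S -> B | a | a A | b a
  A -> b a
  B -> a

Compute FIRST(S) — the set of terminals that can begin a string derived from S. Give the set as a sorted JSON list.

Compute FIRST by fixpoint:
pass 1:
  A via A→b a: +{b}
  B via B→a: +{a}
  S via S→B: +{a}
  S via S→b a: +{b}
  S: {a,b}  A: {b}  B: {a}
pass 2: (no change)
  S: {a,b}  A: {b}  B: {a}

FIRST(S) = ["a", "b"]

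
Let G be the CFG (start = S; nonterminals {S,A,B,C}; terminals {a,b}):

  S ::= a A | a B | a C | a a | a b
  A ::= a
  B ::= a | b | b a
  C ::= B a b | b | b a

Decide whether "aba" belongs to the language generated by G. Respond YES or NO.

CNF form of G:
  S -> T1 A | T1 B | T1 C | T1 T0 | T1 T1
  A -> a
  B -> T0 T1 | a | b
  C -> B X2 | T0 T1 | b
  T0 -> b
  T1 -> a
  X2 -> T1 T0

Fill CYK table bottom-up:
  [0..0]={A,B,T1}  "a"  orig:{A,B}
  [1..1]={B,C,T0}  "b"  orig:{B,C}
  [2..2]={A,B,T1}  "a"  orig:{A,B}
  [0..1]={S,X2}  "ab"  orig:{S}
  [1..2]={B,C}  "ba"
  [0..2]={S}  "aba"

S ∈ T[0,2] ⇒ YES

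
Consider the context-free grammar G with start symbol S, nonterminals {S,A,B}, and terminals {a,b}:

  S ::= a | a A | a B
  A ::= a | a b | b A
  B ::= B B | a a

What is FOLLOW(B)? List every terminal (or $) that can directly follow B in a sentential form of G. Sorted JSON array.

FIRST sets, iterate to fixpoint:
pass 1:
  A via A→a: +{a}
  A via A→b A: +{b}
  B via B→a a: +{a}
  S via S→a: +{a}
  FIRST[S]={a}  FIRST[A]={a,b}  FIRST[B]={a}
pass 2: done
  FIRST[S]={a}  FIRST[A]={a,b}  FIRST[B]={a}

Compute FOLLOW by fixpoint:
seed FOLLOW(S) with $
iter 1:
  B→B B: FOLLOW(B) ⊇ FIRST(B) = {a}; new: +{a}
  S→a A: FOLLOW(A) ⊇ FOLLOW(S) ⊇ {$}; new: +{$}
  S→a B: FOLLOW(B) ⊇ FOLLOW(S) ⊇ {$}; new: +{$}
  S: {$}  A: {$}  B: {$,a}
iter 2: — fixpoint
  S: {$}  A: {$}  B: {$,a}

FOLLOW(B) = ["$", "a"]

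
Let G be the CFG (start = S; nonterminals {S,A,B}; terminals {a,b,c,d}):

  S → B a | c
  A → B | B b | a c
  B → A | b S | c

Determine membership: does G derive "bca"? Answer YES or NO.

CNF form of G:
  S -> B T1 | c
  A -> B T0 | T0 S | T1 T2 | c
  B -> B T0 | T0 S | T1 T2 | c
  T0 -> b
  T1 -> a
  T2 -> c

Fill CYK table bottom-up:
  T[0,0] 'b' = {T0}  orig:{}
  T[1,1] 'c' = {A,B,S,T2}  orig:{A,B,S}
  T[2,2] 'a' = {T1}  orig:{}
  T[0,1] 'bc' = {A,B}
  T[1,2] 'ca' = {S}
  T[0,2] 'bca' = {A,B,S}

S ∈ T[0,2] ⇒ YES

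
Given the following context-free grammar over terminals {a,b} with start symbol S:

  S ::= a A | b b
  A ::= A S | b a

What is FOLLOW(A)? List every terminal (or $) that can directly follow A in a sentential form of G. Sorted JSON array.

FIRST sets, iterate to fixpoint:
iter 1:
  A via A→b a: +{b}
  S via S→a A: +{a}
  S via S→b b: +{b}
  FIRST(S)={a,b}  FIRST(A)={b}
iter 2: done
  FIRST(S)={a,b}  FIRST(A)={b}

Compute FOLLOW by fixpoint:
initialize: $ ∈ FOLLOW(S)
pass 1:
  A→A S: FOLLOW(A) ⊇ FIRST(S) = {a,b}; new: +{a,b}
  A→A S: FOLLOW(S) ⊇ FOLLOW(A) ⊇ {a,b}; new: +{a,b}
  S→a A: FOLLOW(A) ⊇ FOLLOW(S) ⊇ {$,a,b}; new: +{$}
  FOLLOW[S]={$,a,b}  FOLLOW[A]={$,a,b}
pass 2: (stable)
  FOLLOW[S]={$,a,b}  FOLLOW[A]={$,a,b}

FOLLOW(A) = ["$", "a", "b"]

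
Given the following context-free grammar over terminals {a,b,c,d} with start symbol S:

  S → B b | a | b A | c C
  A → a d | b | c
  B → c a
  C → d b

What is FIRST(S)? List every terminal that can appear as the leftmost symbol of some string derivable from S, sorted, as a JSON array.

FIRST sets, iterate to fixpoint:
pass 1:
  A via A→a d: +{a}
  A via A→b: +{b}
  A via A→c: +{c}
  B via B→c a: +{c}
  C via C→d b: +{d}
  S via S→B b: +{c}
  S via S→a: +{a}
  S via S→b A: +{b}
  FIRST[S]={a,b,c}  FIRST[A]={a,b,c}  FIRST[B]={c}  FIRST[C]={d}
pass 2: — fixpoint
  FIRST[S]={a,b,c}  FIRST[A]={a,b,c}  FIRST[B]={c}  FIRST[C]={d}

FIRST(S) = ["a", "b", "c"]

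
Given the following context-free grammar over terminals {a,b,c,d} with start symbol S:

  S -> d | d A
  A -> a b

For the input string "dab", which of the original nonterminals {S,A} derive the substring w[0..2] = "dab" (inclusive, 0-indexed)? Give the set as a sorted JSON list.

Convert to CNF:
  S -> T2 A | d
  A -> T0 T1
  T0 -> a
  T1 -> b
  T2 -> d

CYK table (by increasing span), restricted to cells inside w[0..2]:
  T[0,0] 'd' = {S,T2}  orig:{S}
  T[1,1] 'a' = {T0}  orig:{}
  T[2,2] 'b' = {T1}  orig:{}
  T[0,1] 'da' = ∅
  T[1,2] 'ab' = {A}
  T[0,2] 'dab' = {S}

Original NTs in T[0,2] deriving "dab": ["S"]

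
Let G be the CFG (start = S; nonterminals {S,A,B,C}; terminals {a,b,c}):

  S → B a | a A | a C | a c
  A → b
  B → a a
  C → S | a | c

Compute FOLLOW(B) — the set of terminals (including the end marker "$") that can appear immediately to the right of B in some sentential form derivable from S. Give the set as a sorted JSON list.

Compute FIRST by fixpoint:
pass 1:
  A via A→b: +{b}
  B via B→a a: +{a}
  C via C→a: +{a}
  C via C→c: +{c}
  S via S→B a: +{a}
  S: {a}  A: {b}  B: {a}  C: {a,c}
pass 2: (stable)
  S: {a}  A: {b}  B: {a}  C: {a,c}

FOLLOW iteration:
FOLLOW(S) := {$}
[1]
  S→B a: FOLLOW(B) ⊇ FIRST(a) = {a}; new: +{a}
  S→a A: FOLLOW(A) ⊇ FOLLOW(S) ⊇ {$}; new: +{$}
  S→a C: FOLLOW(C) ⊇ FOLLOW(S) ⊇ {$}; new: +{$}
  FOLLOW[S]={$}  FOLLOW[A]={$}  FOLLOW[B]={a}  FOLLOW[C]={$}
[2] (no change)
  FOLLOW[S]={$}  FOLLOW[A]={$}  FOLLOW[B]={a}  FOLLOW[C]={$}

FOLLOW(B) = ["a"]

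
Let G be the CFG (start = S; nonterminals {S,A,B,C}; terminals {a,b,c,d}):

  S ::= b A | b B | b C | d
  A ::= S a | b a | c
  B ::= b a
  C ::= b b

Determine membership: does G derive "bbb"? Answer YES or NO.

CNF form of G:
  S -> T1 A | T1 B | T1 C | d
  A -> S T0 | T1 T0 | c
  B -> T1 T0
  C -> T1 T1
  T0 -> a
  T1 -> b

CYK fill:
  [0..0]={T1}  "b"  orig:{}
  [1..1]={T1}  "b"  orig:{}
  [2..2]={T1}  "b"  orig:{}
  [0..1]={C}  "bb"
  [1..2]={C}  "bb"
  [0..2]={S}  "bbb"

S ∈ T[0,2] ⇒ YES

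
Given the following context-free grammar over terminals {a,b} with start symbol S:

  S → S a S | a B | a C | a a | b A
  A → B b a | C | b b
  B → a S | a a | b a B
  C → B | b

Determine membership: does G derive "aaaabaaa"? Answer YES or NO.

CNF form of G:
  S -> S X6 | T0 A | T1 B | T1 C | T1 T1
  A -> B X2 | T0 T0 | T0 X3 | T1 S | T1 T1 | b
  B -> T0 X4 | T1 S | T1 T1
  C -> T0 X5 | T1 S | T1 T1 | b
  T0 -> b
  T1 -> a
  X2 -> T0 T1
  X3 -> T1 B
  X4 -> T1 B
  X5 -> T1 B
  X6 -> T1 S

CYK table (by increasing span):
  cell(0,0) a: {T1}  orig:{}
  cell(1,1) a: {T1}  orig:{}
  cell(2,2) a: {T1}  orig:{}
  cell(3,3) a: {T1}  orig:{}
  cell(4,4) b: {A,C,T0}  orig:{A,C}
  cell(5,5) a: {T1}  orig:{}
  cell(6,6) a: {T1}  orig:{}
  cell(7,7) a: {T1}  orig:{}
  cell(0,1) aa: {A,B,C,S}
  cell(1,2) aa: {A,B,C,S}
  cell(2,3) aa: {A,B,C,S}
  cell(3,4) ab: {S}
  cell(4,5) ba: {X2}  orig:{}
  cell(5,6) aa: {A,B,C,S}
  cell(6,7) aa: {A,B,C,S}
  cell(0,2) aaa: {A,B,C,S,X3,X4,X5,X6}  orig:{A,B,C,S}
  cell(1,3) aaa: {A,B,C,S,X3,X4,X5,X6}  orig:{A,B,C,S}
  cell(2,4) aab: {A,B,C,X6}  orig:{A,B,C}
  cell(3,5) aba: ∅
  cell(4,6) baa: {S}
  cell(5,7) aaa: {A,B,C,S,X3,X4,X5,X6}  orig:{A,B,C,S}
  cell(0,3) aaaa: {A,B,C,S,X3,X4,X5,X6}  orig:{A,B,C,S}
  cell(1,4) aaab: {S,X3,X4,X5}  orig:{S}
  cell(2,5) aaba: {A}
  cell(3,6) abaa: {A,B,C,X6}  orig:{A,B,C}
  cell(4,7) baaa: {A,B,C,S}
  cell(0,4) aaaab: {A,B,C,S,X6}  orig:{A,B,C,S}
  cell(1,5) aaaba: {A}
  cell(2,6) aabaa: {S,X3,X4,X5}  orig:{S}
  cell(3,7) abaaa: {A,B,C,S,X3,X4,X5,X6}  orig:{A,B,C,S}
  cell(0,5) aaaaba: {A}
  cell(1,6) aaabaa: {A,B,C,S,X6}  orig:{A,B,C,S}
  cell(2,7) aabaaa: {A,B,C,S,X3,X4,X5,X6}  orig:{A,B,C,S}
  cell(0,6) aaaabaa: {A,B,C,S,X3,X4,X5,X6}  orig:{A,B,C,S}
  cell(1,7) aaabaaa: {A,B,C,S,X3,X4,X5,X6}  orig:{A,B,C,S}
  cell(0,7) aaaabaaa: {A,B,C,S,X3,X4,X5,X6}  orig:{A,B,C,S}

S ∈ T[0,7] ⇒ YES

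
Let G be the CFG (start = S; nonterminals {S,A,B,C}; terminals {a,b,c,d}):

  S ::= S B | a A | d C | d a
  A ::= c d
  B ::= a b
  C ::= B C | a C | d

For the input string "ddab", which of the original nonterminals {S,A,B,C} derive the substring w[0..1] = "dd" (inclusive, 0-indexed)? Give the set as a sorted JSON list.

Convert to CNF:
  S -> S B | T1 C | T1 T2 | T2 A
  A -> T0 T1
  B -> T2 T3
  C -> B C | T2 C | d
  T0 -> c
  T1 -> d
  T2 -> a
  T3 -> b

CYK table (by increasing span) — only the sub-triangle for w[0..1]:
  [0..0]={C,T1}  "d"  orig:{C}
  [1..1]={C,T1}  "d"  orig:{C}
  [0..1]={S}  "dd"

Original NTs in T[0,1] deriving "dd": ["S"]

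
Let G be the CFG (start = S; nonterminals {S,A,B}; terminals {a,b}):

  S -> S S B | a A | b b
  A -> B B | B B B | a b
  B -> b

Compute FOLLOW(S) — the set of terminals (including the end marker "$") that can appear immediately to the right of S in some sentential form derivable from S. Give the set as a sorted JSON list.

FIRST sets, iterate to fixpoint:
round 1:
  A via A→a b: +{a}
  B via B→b: +{b}
  S via S→a A: +{a}
  S via S→b b: +{b}
  FIRST(S)={a,b}  FIRST(A)={a}  FIRST(B)={b}
round 2:
  A via A→B B: +{b}
  FIRST(S)={a,b}  FIRST(A)={a,b}  FIRST(B)={b}
round 3: (no change)
  FIRST(S)={a,b}  FIRST(A)={a,b}  FIRST(B)={b}

FOLLOW sets:
initialize: $ ∈ FOLLOW(S)
iter 1:
  A→B B: FOLLOW(B) ⊇ FIRST(B) = {b}; new: +{b}
  S→S S B: FOLLOW(S) ⊇ FIRST(S) = {a,b}; new: +{a,b}
  S→S S B: FOLLOW(B) ⊇ FOLLOW(S) ⊇ {$,a,b}; new: +{$,a}
  S→a A: FOLLOW(A) ⊇ FOLLOW(S) ⊇ {$,a,b}; new: +{$,a,b}
  FOLLOW[S]={$,a,b}  FOLLOW[A]={$,a,b}  FOLLOW[B]={$,a,b}
iter 2: done
  FOLLOW[S]={$,a,b}  FOLLOW[A]={$,a,b}  FOLLOW[B]={$,a,b}

FOLLOW(S) = ["$", "a", "b"]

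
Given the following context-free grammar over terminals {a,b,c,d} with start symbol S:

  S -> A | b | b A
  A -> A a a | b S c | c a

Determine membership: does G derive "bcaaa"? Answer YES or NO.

CNF form of G:
  S -> A X5 | T1 A | T1 X6 | T2 T0 | b
  A -> A X3 | T1 X4 | T2 T0
  T0 -> a
  T1 -> b
  T2 -> c
  X3 -> T0 T0
  X4 -> S T2
  X5 -> T0 T0
  X6 -> S T2

Fill CYK table bottom-up:
  [0..0]={S,T1}  "b"  orig:{S}
  [1..1]={T2}  "c"  orig:{}
  [2..2]={T0}  "a"  orig:{}
  [3..3]={T0}  "a"  orig:{}
  [4..4]={T0}  "a"  orig:{}
  [0..1]={X4,X6}  "bc"  orig:{}
  [1..2]={A,S}  "ca"
  [2..3]={X3,X5}  "aa"  orig:{}
  [3..4]={X3,X5}  "aa"  orig:{}
  [0..2]={S}  "bca"
  [1..3]=∅  "caa"
  [2..4]=∅  "aaa"
  [0..3]=∅  "bcaa"
  [1..4]={A,S}  "caaa"
  [0..4]={S}  "bcaaa"

S ∈ T[0,4] ⇒ YES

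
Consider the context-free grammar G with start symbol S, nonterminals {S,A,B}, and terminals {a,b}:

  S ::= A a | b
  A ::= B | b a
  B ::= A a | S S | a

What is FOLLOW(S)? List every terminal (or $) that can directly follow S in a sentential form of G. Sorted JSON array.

Compute FIRST by fixpoint:
round 1:
  A via A→b a: +{b}
  B via B→A a: +{b}
  B via B→a: +{a}
  S via S→A a: +{b}
  FIRST[S]={b}  FIRST[A]={b}  FIRST[B]={a,b}
round 2:
  A via A→B: +{a}
  S via S→A a: +{a}
  FIRST[S]={a,b}  FIRST[A]={a,b}  FIRST[B]={a,b}
round 3: (stable)
  FIRST[S]={a,b}  FIRST[A]={a,b}  FIRST[B]={a,b}

FOLLOW sets:
FOLLOW(S) := {$}
iter 1:
  B→A a: FOLLOW(A) ⊇ FIRST(a) = {a}; new: +{a}
  B→S S: FOLLOW(S) ⊇ FIRST(S) = {a,b}; new: +{a,b}
  FOLLOW(S)={$,a,b}  FOLLOW(A)={a}  FOLLOW(B)={}
iter 2:
  A→B: FOLLOW(B) ⊇ FOLLOW(A) ⊇ {a}; new: +{a}
  FOLLOW(S)={$,a,b}  FOLLOW(A)={a}  FOLLOW(B)={a}
iter 3: done
  FOLLOW(S)={$,a,b}  FOLLOW(A)={a}  FOLLOW(B)={a}

FOLLOW(S) = ["$", "a", "b"]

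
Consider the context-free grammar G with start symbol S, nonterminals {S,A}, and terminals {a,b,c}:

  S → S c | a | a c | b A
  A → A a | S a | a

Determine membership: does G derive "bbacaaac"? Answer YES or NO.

Convert to CNF:
  S -> S T1 | T0 T1 | T2 A | a
  A -> A T0 | S T0 | a
  T0 -> a
  T1 -> c
  T2 -> b

Fill CYK table bottom-up:
  [0..0]={T2}  "b"  orig:{}
  [1..1]={T2}  "b"  orig:{}
  [2..2]={A,S,T0}  "a"  orig:{A,S}
  [3..3]={T1}  "c"  orig:{}
  [4..4]={A,S,T0}  "a"  orig:{A,S}
  [5..5]={A,S,T0}  "a"  orig:{A,S}
  [6..6]={A,S,T0}  "a"  orig:{A,S}
  [7..7]={T1}  "c"  orig:{}
  [0..1]=∅  "bb"
  [1..2]={S}  "ba"
  [2..3]={S}  "ac"
  [3..4]=∅  "ca"
  [4..5]={A}  "aa"
  [5..6]={A}  "aa"
  [6..7]={S}  "ac"
  [0..2]=∅  "bba"
  [1..3]={S}  "bac"
  [2..4]={A}  "aca"
  [3..5]=∅  "caa"
  [4..6]={A}  "aaa"
  [5..7]=∅  "aac"
  [0..3]=∅  "bbac"
  [1..4]={A,S}  "baca"
  [2..5]={A}  "acaa"
  [3..6]=∅  "caaa"
  [4..7]=∅  "aaac"
  [0..4]={S}  "bbaca"
  [1..5]={A,S}  "bacaa"
  [2..6]={A}  "acaaa"
  [3..7]=∅  "caaac"
  [0..5]={A,S}  "bbacaa"
  [1..6]={A,S}  "bacaaa"
  [2..7]=∅  "acaaac"
  [0..6]={A,S}  "bbacaaa"
  [1..7]={S}  "bacaaac"
  [0..7]={S}  "bbacaaac"

S ∈ T[0,7] ⇒ YES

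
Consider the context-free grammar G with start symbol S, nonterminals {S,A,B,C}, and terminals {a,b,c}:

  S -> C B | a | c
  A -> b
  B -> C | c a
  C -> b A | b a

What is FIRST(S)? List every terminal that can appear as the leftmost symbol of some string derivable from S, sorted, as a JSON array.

FIRST sets, iterate to fixpoint:
iter 1:
  A via A→b: +{b}
  B via B→c a: +{c}
  C via C→b A: +{b}
  S via S→C B: +{b}
  S via S→a: +{a}
  S via S→c: +{c}
  FIRST[S]={a,b,c}  FIRST[A]={b}  FIRST[B]={c}  FIRST[C]={b}
iter 2:
  B via B→C: +{b}
  FIRST[S]={a,b,c}  FIRST[A]={b}  FIRST[B]={b,c}  FIRST[C]={b}
iter 3: done
  FIRST[S]={a,b,c}  FIRST[A]={b}  FIRST[B]={b,c}  FIRST[C]={b}

FIRST(S) = ["a", "b", "c"]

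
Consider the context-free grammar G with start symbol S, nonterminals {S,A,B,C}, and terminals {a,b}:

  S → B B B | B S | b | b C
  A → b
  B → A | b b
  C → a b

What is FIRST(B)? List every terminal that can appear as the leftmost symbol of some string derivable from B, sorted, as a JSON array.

FIRST iteration:
iter 1:
  A via A→b: +{b}
  B via B→A: +{b}
  C via C→a b: +{a}
  S via S→B B B: +{b}
  FIRST[S]={b}  FIRST[A]={b}  FIRST[B]={b}  FIRST[C]={a}
iter 2: (stable)
  FIRST[S]={b}  FIRST[A]={b}  FIRST[B]={b}  FIRST[C]={a}

FIRST(B) = ["b"]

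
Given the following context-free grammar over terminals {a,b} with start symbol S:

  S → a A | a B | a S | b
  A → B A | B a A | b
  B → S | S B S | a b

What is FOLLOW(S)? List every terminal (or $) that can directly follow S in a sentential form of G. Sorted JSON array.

FIRST sets, iterate to fixpoint:
iter 1:
  A via A→b: +{b}
  B via B→a b: +{a}
  S via S→a A: +{a}
  S via S→b: +{b}
  FIRST[S]={a,b}  FIRST[A]={b}  FIRST[B]={a}
iter 2:
  A via A→B A: +{a}
  B via B→S: +{b}
  FIRST[S]={a,b}  FIRST[A]={a,b}  FIRST[B]={a,b}
iter 3: (stable)
  FIRST[S]={a,b}  FIRST[A]={a,b}  FIRST[B]={a,b}

FOLLOW sets:
seed FOLLOW(S) with $
pass 1:
  A→B A: FOLLOW(B) ⊇ FIRST(A) = {a,b}; new: +{a,b}
  B→S: FOLLOW(S) ⊇ FOLLOW(B) ⊇ {a,b}; new: +{a,b}
  S→a A: FOLLOW(A) ⊇ FOLLOW(S) ⊇ {$,a,b}; new: +{$,a,b}
  S→a B: FOLLOW(B) ⊇ FOLLOW(S) ⊇ {$,a,b}; new: +{$}
  FOLLOW(S)={$,a,b}  FOLLOW(A)={$,a,b}  FOLLOW(B)={$,a,b}
pass 2: done
  FOLLOW(S)={$,a,b}  FOLLOW(A)={$,a,b}  FOLLOW(B)={$,a,b}

FOLLOW(S) = ["$", "a", "b"]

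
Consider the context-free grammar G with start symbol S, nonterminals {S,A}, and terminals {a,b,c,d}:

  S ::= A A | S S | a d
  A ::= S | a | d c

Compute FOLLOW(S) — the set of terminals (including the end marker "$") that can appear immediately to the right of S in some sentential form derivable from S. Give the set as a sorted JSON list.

Compute FIRST by fixpoint:
iter 1:
  A via A→a: +{a}
  A via A→d c: +{d}
  S via S→A A: +{a,d}
  FIRST(S)={a,d}  FIRST(A)={a,d}
iter 2: (no change)
  FIRST(S)={a,d}  FIRST(A)={a,d}

FOLLOW iteration:
initialize: $ ∈ FOLLOW(S)
pass 1:
  S→A A: FOLLOW(A) ⊇ FIRST(A) = {a,d}; new: +{a,d}
  S→A A: FOLLOW(A) ⊇ FOLLOW(S) ⊇ {$}; new: +{$}
  S→S S: FOLLOW(S) ⊇ FIRST(S) = {a,d}; new: +{a,d}
  FOLLOW[S]={$,a,d}  FOLLOW[A]={$,a,d}
pass 2: (no change)
  FOLLOW[S]={$,a,d}  FOLLOW[A]={$,a,d}

FOLLOW(S) = ["$", "a", "d"]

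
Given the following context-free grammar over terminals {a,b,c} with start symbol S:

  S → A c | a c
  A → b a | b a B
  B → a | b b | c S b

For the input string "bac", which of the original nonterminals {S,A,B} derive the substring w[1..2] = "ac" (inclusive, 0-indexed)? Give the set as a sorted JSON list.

CNF form of G:
  S -> A T2 | T1 T2
  A -> T0 T1 | T0 X3
  B -> T0 T0 | T2 X4 | a
  T0 -> b
  T1 -> a
  T2 -> c
  X3 -> T1 B
  X4 -> S T0

CYK fill — only the sub-triangle for w[1..2]:
  [1..1]={B,T1}  "a"  orig:{B}
  [2..2]={T2}  "c"  orig:{}
  [1..2]={S}  "ac"

Original NTs in T[1,2] deriving "ac": ["S"]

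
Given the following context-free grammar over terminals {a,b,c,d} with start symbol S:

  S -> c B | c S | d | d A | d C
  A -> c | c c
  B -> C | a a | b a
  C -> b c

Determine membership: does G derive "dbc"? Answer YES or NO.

CNF form of G:
  S -> T0 B | T0 S | T3 A | T3 C | d
  A -> T0 T0 | c
  B -> T1 T1 | T2 T0 | T2 T1
  C -> T2 T0
  T0 -> c
  T1 -> a
  T2 -> b
  T3 -> d

CYK table (by increasing span):
  [0..0]={S,T3}  "d"  orig:{S}
  [1..1]={T2}  "b"  orig:{}
  [2..2]={A,T0}  "c"  orig:{A}
  [0..1]=∅  "db"
  [1..2]={B,C}  "bc"
  [0..2]={S}  "dbc"

S ∈ T[0,2] ⇒ YES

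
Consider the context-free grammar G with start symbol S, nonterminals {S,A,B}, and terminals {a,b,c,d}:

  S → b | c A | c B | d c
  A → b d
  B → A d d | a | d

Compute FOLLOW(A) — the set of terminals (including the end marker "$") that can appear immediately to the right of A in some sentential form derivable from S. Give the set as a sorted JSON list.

FIRST sets, iterate to fixpoint:
pass 1:
  A via A→b d: +{b}
  B via B→A d d: +{b}
  B via B→a: +{a}
  B via B→d: +{d}
  S via S→b: +{b}
  S via S→c A: +{c}
  S via S→d c: +{d}
  FIRST(S)={b,c,d}  FIRST(A)={b}  FIRST(B)={a,b,d}
pass 2: (stable)
  FIRST(S)={b,c,d}  FIRST(A)={b}  FIRST(B)={a,b,d}

Compute FOLLOW by fixpoint:
seed FOLLOW(S) with $
[1]
  B→A d d: FOLLOW(A) ⊇ FIRST(d) = {d}; new: +{d}
  S→c A: FOLLOW(A) ⊇ FOLLOW(S) ⊇ {$}; new: +{$}
  S→c B: FOLLOW(B) ⊇ FOLLOW(S) ⊇ {$}; new: +{$}
  S: {$}  A: {$,d}  B: {$}
[2] (no change)
  S: {$}  A: {$,d}  B: {$}

FOLLOW(A) = ["$", "d"]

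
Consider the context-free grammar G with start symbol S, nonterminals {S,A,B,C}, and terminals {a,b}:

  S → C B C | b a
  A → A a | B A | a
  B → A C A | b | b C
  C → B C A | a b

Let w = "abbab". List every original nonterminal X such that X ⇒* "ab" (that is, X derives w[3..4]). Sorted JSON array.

Convert to CNF:
  S -> C X4 | T1 T0
  A -> A T0 | B A | a
  B -> A X2 | T1 C | b
  C -> B X3 | T0 T1
  T0 -> a
  T1 -> b
  X2 -> C A
  X3 -> C A
  X4 -> B C

Fill CYK table bottom-up — only the sub-triangle for w[3..4]:
  cell(3,3) a: {A,T0}  orig:{A}
  cell(4,4) b: {B,T1}  orig:{B}
  cell(3,4) ab: {C}

Original NTs in T[3,4] deriving "ab": ["C"]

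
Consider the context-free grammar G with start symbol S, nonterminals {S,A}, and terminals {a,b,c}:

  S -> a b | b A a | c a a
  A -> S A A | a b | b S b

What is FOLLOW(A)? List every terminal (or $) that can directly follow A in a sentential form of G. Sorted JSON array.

Compute FIRST by fixpoint:
round 1:
  A via A→a b: +{a}
  A via A→b S b: +{b}
  S via S→a b: +{a}
  S via S→b A a: +{b}
  S via S→c a a: +{c}
  S: {a,b,c}  A: {a,b}
round 2:
  A via A→S A A: +{c}
  S: {a,b,c}  A: {a,b,c}
round 3: — fixpoint
  S: {a,b,c}  A: {a,b,c}

FOLLOW iteration:
initialize: $ ∈ FOLLOW(S)
iter 1:
  A→S A A: FOLLOW(S) ⊇ FIRST(A) = {a,b,c}; new: +{a,b,c}
  A→S A A: FOLLOW(A) ⊇ FIRST(A) = {a,b,c}; new: +{a,b,c}
  S: {$,a,b,c}  A: {a,b,c}
iter 2: (no change)
  S: {$,a,b,c}  A: {a,b,c}

FOLLOW(A) = ["a", "b", "c"]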